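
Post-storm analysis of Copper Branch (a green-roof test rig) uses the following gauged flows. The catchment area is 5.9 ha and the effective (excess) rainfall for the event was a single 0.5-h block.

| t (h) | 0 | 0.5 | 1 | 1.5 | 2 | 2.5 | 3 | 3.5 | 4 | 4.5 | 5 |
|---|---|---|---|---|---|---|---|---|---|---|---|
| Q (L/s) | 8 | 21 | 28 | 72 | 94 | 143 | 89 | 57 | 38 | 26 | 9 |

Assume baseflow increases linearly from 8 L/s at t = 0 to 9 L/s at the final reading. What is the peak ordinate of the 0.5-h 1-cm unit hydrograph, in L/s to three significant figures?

Direct runoff: 0.00, 12.90, 19.80, 63.70, 85.60, 134.50, 80.40, 48.30, 29.20, 17.10, 0.00 L/s; ΣQ_DR = 491.5 L/s, peak = 134.50 L/s.
Runoff depth d = ΣQ_DR·Δt / A = 491.5 × 1800 / (5.9 ha) = 14.99 mm.
The 1-cm UH is the DRH scaled by (10 mm)/d, so U_p = 134.50 × 10/14.99 = 89.7 L/s.

U_p ≈ 89.7 L/s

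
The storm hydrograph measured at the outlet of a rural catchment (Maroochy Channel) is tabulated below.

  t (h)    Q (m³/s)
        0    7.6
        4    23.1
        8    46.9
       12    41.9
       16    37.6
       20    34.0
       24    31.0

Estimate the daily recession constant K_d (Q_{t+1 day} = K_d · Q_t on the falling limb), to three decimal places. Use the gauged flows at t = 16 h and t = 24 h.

K_d ≈ 0.560

Between t = 16 h and t = 24 h the flow falls from 37.6 to 31.0 m³/s over 2×4 h = 8 h.
Per-interval ratio K = (31.0/37.6)^(1/2) = 0.9080; K_d = K^(24/4) = 0.560.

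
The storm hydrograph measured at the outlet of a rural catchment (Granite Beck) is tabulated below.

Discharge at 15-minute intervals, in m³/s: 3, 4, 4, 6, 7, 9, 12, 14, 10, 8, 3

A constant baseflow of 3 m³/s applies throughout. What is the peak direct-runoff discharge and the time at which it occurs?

Subtracting baseflow gives direct-runoff ordinates: 0.0, 1.0, 1.0, 3.0, 4.0, 6.0, 9.0, 11.0, 7.0, 5.0, 0.0 m³/s.
The maximum is 11.0 m³/s, occurring at the reading for t = 1.75 h.

Q_p = 11.0 m³/s at t = 1.75 h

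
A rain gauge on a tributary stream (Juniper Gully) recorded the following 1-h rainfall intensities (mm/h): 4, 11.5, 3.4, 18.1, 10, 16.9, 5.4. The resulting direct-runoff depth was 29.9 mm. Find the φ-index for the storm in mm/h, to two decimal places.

φ ≈ 6.65 mm/h

Only the 4 blocks with intensity above φ contribute runoff: 11.5, 18.1, 10, 16.9 mm/h.
Σ(I−φ)·Δt = d  ⇒  (11.5+18.1+10+16.9 − 4φ)·1 = 29.9
φ = (56.50 − 29.9/1) / 4 = 6.65 mm/h.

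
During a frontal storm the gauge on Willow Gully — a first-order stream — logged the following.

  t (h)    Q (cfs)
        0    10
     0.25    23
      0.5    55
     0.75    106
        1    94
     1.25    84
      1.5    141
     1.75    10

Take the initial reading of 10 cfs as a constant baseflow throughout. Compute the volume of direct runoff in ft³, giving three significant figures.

V ≈ 3.99 × 10^5 ft³

Direct-runoff ordinates (Q − Q_b): 0.0, 13.0, 45.0, 96.0, 84.0, 74.0, 131.0, 0.0 cfs.
ΣQ_DR = 443.0 cfs.
With Δt = 0.25 h = 900 s, V = ΣQ_DR · Δt = 443.0 × 900 = 3.99 × 10^5 ft³.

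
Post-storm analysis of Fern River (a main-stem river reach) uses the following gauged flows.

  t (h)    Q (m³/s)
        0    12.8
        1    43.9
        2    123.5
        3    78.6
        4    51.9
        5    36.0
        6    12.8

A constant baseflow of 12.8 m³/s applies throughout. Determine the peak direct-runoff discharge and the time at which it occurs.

Q_p = 110.7 m³/s at t = 2 h

Subtracting baseflow gives direct-runoff ordinates: 0.0, 31.1, 110.7, 65.8, 39.1, 23.2, 0.0 m³/s.
The maximum is 110.7 m³/s, occurring at the reading for t = 2 h.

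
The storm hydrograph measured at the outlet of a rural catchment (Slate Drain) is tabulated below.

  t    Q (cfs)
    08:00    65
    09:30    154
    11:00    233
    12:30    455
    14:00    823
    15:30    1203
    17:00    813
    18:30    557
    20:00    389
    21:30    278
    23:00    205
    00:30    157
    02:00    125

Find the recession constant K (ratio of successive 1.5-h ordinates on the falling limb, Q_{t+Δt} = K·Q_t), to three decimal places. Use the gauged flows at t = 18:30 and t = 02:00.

K ≈ 0.742

Using the recession-limb readings at t = 18:30 and t = 02:00: Q falls from 557 to 125 cfs over 5 intervals.
K = (Q₂/Q₁)^(1/5) = (125/557)^(1/5) = 0.742.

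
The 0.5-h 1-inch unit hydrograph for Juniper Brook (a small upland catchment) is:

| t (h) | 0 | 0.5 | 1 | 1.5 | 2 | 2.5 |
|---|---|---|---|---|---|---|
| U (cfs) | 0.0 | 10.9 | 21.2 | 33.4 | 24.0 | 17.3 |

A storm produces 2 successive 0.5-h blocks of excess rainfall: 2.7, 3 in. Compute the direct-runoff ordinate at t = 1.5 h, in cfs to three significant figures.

By discrete convolution, Q_j = Σ (P_i / 1 in) · U_{j−i}.
At t = 1.5 h (j=3): Q = (2.7/1)·33.4 + (3/1)·21.2 = 154 cfs.

Q ≈ 154 cfs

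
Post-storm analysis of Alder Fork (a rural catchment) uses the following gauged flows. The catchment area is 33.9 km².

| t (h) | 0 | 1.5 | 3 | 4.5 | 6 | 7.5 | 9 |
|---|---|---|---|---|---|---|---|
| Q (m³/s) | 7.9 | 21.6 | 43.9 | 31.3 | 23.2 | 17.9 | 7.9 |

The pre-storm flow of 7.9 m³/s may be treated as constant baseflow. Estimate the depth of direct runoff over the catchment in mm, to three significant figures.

Direct runoff: 0.0, 13.7, 36.0, 23.4, 15.3, 10.0, 0.0 m³/s; ΣQ_DR = 98.40 m³/s.
V = ΣQ_DR · Δt = 98.40 × 5400 s = 5.314 × 10^5 m³.
Over A = 33.9 km², depth = V / A = 15.7 mm.

d ≈ 15.7 mm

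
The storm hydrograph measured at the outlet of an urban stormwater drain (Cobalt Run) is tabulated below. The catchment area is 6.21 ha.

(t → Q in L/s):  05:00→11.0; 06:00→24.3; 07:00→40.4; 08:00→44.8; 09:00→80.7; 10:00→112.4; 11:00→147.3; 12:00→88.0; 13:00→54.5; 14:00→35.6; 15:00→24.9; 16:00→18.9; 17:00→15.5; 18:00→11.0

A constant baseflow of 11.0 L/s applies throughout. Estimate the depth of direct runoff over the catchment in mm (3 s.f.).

Direct runoff: 0.0, 13.3, 29.4, 33.8, 69.7, 101.4, 136.3, 77.0, 43.5, 24.6, 13.9, 7.9, 4.5, 0.0 L/s; ΣQ_DR = 555.3 L/s.
V = ΣQ_DR · Δt = 555.3 × 3600 s = 1.999 × 10^6 L.
Over A = 6.21 ha, depth = V / A = 32.2 mm.

d ≈ 32.2 mm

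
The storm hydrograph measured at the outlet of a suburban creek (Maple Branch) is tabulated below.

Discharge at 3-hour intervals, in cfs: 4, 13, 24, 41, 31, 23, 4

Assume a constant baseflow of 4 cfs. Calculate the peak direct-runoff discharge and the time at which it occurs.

Q_p = 37.0 cfs at t = 9 h

Subtracting baseflow gives direct-runoff ordinates: 0.0, 9.0, 20.0, 37.0, 27.0, 19.0, 0.0 cfs.
The maximum is 37.0 cfs, occurring at the reading for t = 9 h.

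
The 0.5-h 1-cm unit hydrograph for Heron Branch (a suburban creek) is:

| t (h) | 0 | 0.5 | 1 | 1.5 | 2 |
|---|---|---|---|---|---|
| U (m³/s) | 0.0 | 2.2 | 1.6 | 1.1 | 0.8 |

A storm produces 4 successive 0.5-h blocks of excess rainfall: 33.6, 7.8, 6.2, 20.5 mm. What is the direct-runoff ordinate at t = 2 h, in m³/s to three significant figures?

Q ≈ 9.05 m³/s

By discrete convolution, Q_j = Σ (P_i / 10 mm) · U_{j−i}.
At t = 2 h (j=4): Q = (33.6/10)·0.8 + (7.8/10)·1.1 + (6.2/10)·1.6 + (20.5/10)·2.2 = 9.05 m³/s.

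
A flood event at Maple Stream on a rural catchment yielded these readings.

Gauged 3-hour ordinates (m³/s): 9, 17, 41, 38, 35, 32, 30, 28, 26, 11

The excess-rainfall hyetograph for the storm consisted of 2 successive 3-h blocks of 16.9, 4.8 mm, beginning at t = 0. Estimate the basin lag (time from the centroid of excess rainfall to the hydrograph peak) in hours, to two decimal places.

Centroid of excess rainfall: t_c = Σ P_i·t̄_i / ΣP_i = 2.1636 h (block centres at 1.5, 4.5 h).
Hydrograph peak occurs at t = 6 h, so basin lag t_L = 6 − 2.1636 = 3.84 h.

t_L ≈ 3.84 h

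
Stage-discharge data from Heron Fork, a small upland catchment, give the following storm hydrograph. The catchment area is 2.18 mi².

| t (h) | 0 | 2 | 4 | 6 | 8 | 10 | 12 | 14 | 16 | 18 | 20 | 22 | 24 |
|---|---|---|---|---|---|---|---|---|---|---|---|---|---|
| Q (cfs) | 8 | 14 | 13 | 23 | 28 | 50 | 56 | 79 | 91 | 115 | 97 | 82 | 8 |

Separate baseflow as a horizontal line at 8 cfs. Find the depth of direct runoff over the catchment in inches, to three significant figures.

Direct runoff: 0.0, 6.0, 5.0, 15.0, 20.0, 42.0, 48.0, 71.0, 83.0, 107.0, 89.0, 74.0, 0.0 cfs; ΣQ_DR = 560.0 cfs.
V = ΣQ_DR · Δt = 560.0 × 7200 s = 4.032 × 10^6 ft³.
Over A = 2.18 mi², depth = V / A = 0.796 in.

d ≈ 0.796 in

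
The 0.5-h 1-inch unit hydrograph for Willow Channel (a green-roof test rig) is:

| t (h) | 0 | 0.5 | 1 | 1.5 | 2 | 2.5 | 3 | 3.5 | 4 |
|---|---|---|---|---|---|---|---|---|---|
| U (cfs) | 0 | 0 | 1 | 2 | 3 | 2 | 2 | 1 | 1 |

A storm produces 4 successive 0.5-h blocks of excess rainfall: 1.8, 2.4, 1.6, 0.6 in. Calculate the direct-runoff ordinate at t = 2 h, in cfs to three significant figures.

Q ≈ 11.8 cfs

By discrete convolution, Q_j = Σ (P_i / 1 in) · U_{j−i}.
At t = 2 h (j=4): Q = (1.8/1)·3 + (2.4/1)·2 + (1.6/1)·1 + (0.6/1)·0 = 11.8 cfs.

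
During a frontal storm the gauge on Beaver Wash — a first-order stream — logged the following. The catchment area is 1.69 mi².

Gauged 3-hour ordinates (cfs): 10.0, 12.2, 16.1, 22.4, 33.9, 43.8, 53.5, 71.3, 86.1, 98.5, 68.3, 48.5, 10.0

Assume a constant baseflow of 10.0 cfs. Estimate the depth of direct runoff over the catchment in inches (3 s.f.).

d ≈ 1.22 in

Direct runoff: 0.0, 2.2, 6.1, 12.4, 23.9, 33.8, 43.5, 61.3, 76.1, 88.5, 58.3, 38.5, 0.0 cfs; ΣQ_DR = 444.6 cfs.
V = ΣQ_DR · Δt = 444.6 × 10800 s = 4.802 × 10^6 ft³.
Over A = 1.69 mi², depth = V / A = 1.22 in.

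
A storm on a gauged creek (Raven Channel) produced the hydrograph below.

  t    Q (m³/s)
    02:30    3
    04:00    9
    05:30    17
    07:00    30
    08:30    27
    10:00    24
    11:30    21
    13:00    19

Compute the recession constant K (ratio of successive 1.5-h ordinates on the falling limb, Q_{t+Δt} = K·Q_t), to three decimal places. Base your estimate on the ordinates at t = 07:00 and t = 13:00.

K ≈ 0.892

Using the recession-limb readings at t = 07:00 and t = 13:00: Q falls from 30 to 19 m³/s over 4 intervals.
K = (Q₂/Q₁)^(1/4) = (19/30)^(1/4) = 0.892.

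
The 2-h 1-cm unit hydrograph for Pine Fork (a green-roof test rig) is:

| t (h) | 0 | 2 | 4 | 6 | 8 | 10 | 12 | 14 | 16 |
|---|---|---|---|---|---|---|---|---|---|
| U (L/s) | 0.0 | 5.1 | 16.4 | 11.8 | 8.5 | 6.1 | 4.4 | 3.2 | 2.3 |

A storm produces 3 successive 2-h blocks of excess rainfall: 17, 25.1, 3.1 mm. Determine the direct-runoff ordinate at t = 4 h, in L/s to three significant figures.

By discrete convolution, Q_j = Σ (P_i / 10 mm) · U_{j−i}.
At t = 4 h (j=2): Q = (17/10)·16.4 + (25.1/10)·5.1 + (3.1/10)·0.0 = 40.7 L/s.

Q ≈ 40.7 L/s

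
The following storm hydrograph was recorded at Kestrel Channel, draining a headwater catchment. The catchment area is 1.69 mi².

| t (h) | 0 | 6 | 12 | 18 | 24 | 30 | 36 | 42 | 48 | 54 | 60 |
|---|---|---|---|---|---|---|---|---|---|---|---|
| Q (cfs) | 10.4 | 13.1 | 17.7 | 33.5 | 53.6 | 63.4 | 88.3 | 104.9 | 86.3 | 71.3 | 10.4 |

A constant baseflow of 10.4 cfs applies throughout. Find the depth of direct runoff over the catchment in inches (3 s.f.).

d ≈ 2.41 in

Direct runoff: 0.0, 2.7, 7.3, 23.1, 43.2, 53.0, 77.9, 94.5, 75.9, 60.9, 0.0 cfs; ΣQ_DR = 438.5 cfs.
V = ΣQ_DR · Δt = 438.5 × 21600 s = 9.472 × 10^6 ft³.
Over A = 1.69 mi², depth = V / A = 2.41 in.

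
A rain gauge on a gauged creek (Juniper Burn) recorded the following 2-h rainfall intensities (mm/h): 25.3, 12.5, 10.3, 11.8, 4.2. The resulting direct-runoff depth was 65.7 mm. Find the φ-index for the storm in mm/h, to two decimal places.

φ ≈ 6.76 mm/h

Only the 4 blocks with intensity above φ contribute runoff: 25.3, 12.5, 10.3, 11.8 mm/h.
Σ(I−φ)·Δt = d  ⇒  (25.3+12.5+10.3+11.8 − 4φ)·2 = 65.7
φ = (59.90 − 65.7/2) / 4 = 6.76 mm/h.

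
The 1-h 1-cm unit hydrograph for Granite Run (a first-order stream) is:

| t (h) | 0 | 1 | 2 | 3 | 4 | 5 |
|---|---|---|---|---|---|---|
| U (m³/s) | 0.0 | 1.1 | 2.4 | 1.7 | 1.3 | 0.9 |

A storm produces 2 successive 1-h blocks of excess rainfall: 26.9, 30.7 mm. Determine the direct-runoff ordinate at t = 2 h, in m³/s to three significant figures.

By discrete convolution, Q_j = Σ (P_i / 10 mm) · U_{j−i}.
At t = 2 h (j=2): Q = (26.9/10)·2.4 + (30.7/10)·1.1 = 9.83 m³/s.

Q ≈ 9.83 m³/s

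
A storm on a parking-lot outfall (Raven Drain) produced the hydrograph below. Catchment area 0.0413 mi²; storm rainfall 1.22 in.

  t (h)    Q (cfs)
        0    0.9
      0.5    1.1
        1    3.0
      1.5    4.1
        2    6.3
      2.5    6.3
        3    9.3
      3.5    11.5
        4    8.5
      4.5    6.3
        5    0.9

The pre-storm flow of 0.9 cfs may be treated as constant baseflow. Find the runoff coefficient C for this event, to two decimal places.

C ≈ 0.74

ΣQ_DR = 48.30 cfs; V = ΣQ_DR·Δt = 86940 ft³.
Runoff depth d = V / A = 0.9061 in.
C = d / P = 0.9061 / 1.22 = 0.74.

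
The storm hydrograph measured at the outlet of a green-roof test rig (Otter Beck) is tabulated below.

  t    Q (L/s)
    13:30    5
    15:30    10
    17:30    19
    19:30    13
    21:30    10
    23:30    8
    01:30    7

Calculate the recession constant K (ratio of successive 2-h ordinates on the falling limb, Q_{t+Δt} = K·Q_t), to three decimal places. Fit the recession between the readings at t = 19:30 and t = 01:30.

Using the recession-limb readings at t = 19:30 and t = 01:30: Q falls from 13 to 7 L/s over 3 intervals.
K = (Q₂/Q₁)^(1/3) = (7/13)^(1/3) = 0.814.

K ≈ 0.814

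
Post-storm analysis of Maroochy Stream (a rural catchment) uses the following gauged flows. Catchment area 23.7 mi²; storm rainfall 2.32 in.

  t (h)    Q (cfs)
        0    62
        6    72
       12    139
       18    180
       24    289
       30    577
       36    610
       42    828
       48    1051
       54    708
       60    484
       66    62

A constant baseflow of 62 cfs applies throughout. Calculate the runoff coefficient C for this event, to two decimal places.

C ≈ 0.73

ΣQ_DR = 4318 cfs; V = ΣQ_DR·Δt = 9.327 × 10^7 ft³.
Runoff depth d = V / A = 1.694 in.
C = d / P = 1.694 / 2.32 = 0.73.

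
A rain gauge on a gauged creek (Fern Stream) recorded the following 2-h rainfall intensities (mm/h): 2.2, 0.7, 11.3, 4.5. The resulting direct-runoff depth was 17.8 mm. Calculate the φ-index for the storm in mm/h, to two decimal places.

Only the 2 blocks with intensity above φ contribute runoff: 11.3, 4.5 mm/h.
Σ(I−φ)·Δt = d  ⇒  (11.3+4.5 − 2φ)·2 = 17.8
φ = (15.80 − 17.8/2) / 2 = 3.45 mm/h.

φ ≈ 3.45 mm/h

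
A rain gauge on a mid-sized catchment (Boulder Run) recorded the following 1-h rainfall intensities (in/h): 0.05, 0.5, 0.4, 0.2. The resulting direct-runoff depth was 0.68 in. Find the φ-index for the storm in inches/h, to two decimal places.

φ ≈ 0.14 in/h

Only the 3 blocks with intensity above φ contribute runoff: 0.5, 0.4, 0.2 in/h.
Σ(I−φ)·Δt = d  ⇒  (0.5+0.4+0.2 − 3φ)·1 = 0.68
φ = (1.100 − 0.68/1) / 3 = 0.14 in/h.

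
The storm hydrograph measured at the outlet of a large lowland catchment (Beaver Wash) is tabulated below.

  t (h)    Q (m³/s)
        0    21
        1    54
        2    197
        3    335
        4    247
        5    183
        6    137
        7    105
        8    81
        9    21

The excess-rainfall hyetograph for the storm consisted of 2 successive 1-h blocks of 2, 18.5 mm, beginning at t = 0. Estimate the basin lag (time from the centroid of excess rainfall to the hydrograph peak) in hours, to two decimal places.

t_L ≈ 1.60 h

Centroid of excess rainfall: t_c = Σ P_i·t̄_i / ΣP_i = 1.4024 h (block centres at 0.5, 1.5 h).
Hydrograph peak occurs at t = 3 h, so basin lag t_L = 3 − 1.4024 = 1.60 h.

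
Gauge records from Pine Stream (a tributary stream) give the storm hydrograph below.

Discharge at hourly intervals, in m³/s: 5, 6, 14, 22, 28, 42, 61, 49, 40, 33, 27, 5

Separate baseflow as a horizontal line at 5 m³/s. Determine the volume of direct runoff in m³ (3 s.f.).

Direct-runoff ordinates (Q − Q_b): 0.0, 1.0, 9.0, 17.0, 23.0, 37.0, 56.0, 44.0, 35.0, 28.0, 22.0, 0.0 m³/s.
ΣQ_DR = 272.0 m³/s.
With Δt = 1 h = 3600 s, V = ΣQ_DR · Δt = 272.0 × 3600 = 9.79 × 10^5 m³.

V ≈ 9.79 × 10^5 m³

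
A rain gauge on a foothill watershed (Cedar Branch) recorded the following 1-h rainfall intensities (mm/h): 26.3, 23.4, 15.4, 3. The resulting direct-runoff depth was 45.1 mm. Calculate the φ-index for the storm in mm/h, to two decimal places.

Only the 3 blocks with intensity above φ contribute runoff: 26.3, 23.4, 15.4 mm/h.
Σ(I−φ)·Δt = d  ⇒  (26.3+23.4+15.4 − 3φ)·1 = 45.1
φ = (65.10 − 45.1/1) / 3 = 6.67 mm/h.

φ ≈ 6.67 mm/h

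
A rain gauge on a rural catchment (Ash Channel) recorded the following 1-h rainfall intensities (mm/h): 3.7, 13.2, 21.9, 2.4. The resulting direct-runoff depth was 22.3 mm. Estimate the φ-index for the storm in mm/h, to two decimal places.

Only the 2 blocks with intensity above φ contribute runoff: 13.2, 21.9 mm/h.
Σ(I−φ)·Δt = d  ⇒  (13.2+21.9 − 2φ)·1 = 22.3
φ = (35.10 − 22.3/1) / 2 = 6.40 mm/h.

φ ≈ 6.40 mm/h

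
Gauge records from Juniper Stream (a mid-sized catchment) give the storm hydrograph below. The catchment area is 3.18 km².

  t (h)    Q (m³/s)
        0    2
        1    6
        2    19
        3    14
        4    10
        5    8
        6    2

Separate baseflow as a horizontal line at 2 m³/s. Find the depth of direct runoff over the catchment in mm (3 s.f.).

d ≈ 53.2 mm

Direct runoff: 0.0, 4.0, 17.0, 12.0, 8.0, 6.0, 0.0 m³/s; ΣQ_DR = 47.00 m³/s.
V = ΣQ_DR · Δt = 47.00 × 3600 s = 1.692 × 10^5 m³.
Over A = 3.18 km², depth = V / A = 53.2 mm.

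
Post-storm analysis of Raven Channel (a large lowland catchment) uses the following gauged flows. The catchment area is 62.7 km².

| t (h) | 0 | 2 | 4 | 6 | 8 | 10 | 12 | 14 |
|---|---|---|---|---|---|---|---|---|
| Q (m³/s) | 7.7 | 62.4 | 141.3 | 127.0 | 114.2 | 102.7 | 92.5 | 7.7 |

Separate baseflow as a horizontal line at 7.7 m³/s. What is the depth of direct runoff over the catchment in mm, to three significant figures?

d ≈ 68.2 mm

Direct runoff: 0.0, 54.7, 133.6, 119.3, 106.5, 95.0, 84.8, 0.0 m³/s; ΣQ_DR = 593.9 m³/s.
V = ΣQ_DR · Δt = 593.9 × 7200 s = 4.276 × 10^6 m³.
Over A = 62.7 km², depth = V / A = 68.2 mm.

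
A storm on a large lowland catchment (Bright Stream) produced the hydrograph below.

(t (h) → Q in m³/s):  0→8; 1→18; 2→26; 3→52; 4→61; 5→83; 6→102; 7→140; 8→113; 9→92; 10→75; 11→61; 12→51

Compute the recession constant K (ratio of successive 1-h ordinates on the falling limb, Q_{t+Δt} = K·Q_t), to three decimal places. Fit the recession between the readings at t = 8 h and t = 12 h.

K ≈ 0.820

Using the recession-limb readings at t = 8 h and t = 12 h: Q falls from 113 to 51 m³/s over 4 intervals.
K = (Q₂/Q₁)^(1/4) = (51/113)^(1/4) = 0.820.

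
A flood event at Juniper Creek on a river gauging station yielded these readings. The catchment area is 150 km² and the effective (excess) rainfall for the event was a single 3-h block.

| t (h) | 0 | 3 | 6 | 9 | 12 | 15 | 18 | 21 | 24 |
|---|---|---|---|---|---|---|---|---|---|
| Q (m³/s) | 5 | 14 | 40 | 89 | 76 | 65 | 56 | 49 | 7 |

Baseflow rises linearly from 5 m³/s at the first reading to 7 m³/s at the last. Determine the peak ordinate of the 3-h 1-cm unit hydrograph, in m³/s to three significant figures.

Direct runoff: 0.00, 8.75, 34.50, 83.25, 70.00, 58.75, 49.50, 42.25, 0.00 m³/s; ΣQ_DR = 347.0 m³/s, peak = 83.25 m³/s.
Runoff depth d = ΣQ_DR·Δt / A = 347.0 × 10800 / (150 km²) = 24.98 mm.
The 1-cm UH is the DRH scaled by (10 mm)/d, so U_p = 83.25 × 10/24.98 = 33.3 m³/s.

U_p ≈ 33.3 m³/s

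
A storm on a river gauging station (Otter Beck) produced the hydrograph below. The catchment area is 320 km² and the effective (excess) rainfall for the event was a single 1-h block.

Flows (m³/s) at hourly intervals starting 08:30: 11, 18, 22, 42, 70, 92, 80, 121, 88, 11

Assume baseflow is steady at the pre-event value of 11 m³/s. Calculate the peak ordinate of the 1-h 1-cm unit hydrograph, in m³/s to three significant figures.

Direct runoff: 0.0, 7.0, 11.0, 31.0, 59.0, 81.0, 69.0, 110.0, 77.0, 0.0 m³/s; ΣQ_DR = 445.0 m³/s, peak = 110.0 m³/s.
Runoff depth d = ΣQ_DR·Δt / A = 445.0 × 3600 / (320 km²) = 5.006 mm.
The 1-cm UH is the DRH scaled by (10 mm)/d, so U_p = 110.0 × 10/5.006 = 220 m³/s.

U_p ≈ 220 m³/s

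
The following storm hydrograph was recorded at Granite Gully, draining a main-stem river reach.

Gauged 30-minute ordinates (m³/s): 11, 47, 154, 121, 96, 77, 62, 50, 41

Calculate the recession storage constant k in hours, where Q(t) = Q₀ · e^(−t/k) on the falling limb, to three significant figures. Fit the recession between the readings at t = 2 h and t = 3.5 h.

k ≈ 2.30 h

On the falling limb, Q drops from 96 to 50 m³/s between t = 2 h and t = 3.5 h (Δt = 1.5 h).
k = −Δt / ln(Q₂/Q₁) = −1.5 / ln(50/96) = 2.30 h.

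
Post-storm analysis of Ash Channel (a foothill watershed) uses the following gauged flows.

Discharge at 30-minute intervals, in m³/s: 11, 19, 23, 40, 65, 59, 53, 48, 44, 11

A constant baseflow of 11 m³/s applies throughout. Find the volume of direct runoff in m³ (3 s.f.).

V ≈ 4.73 × 10^5 m³

Direct-runoff ordinates (Q − Q_b): 0.0, 8.0, 12.0, 29.0, 54.0, 48.0, 42.0, 37.0, 33.0, 0.0 m³/s.
ΣQ_DR = 263.0 m³/s.
With Δt = 0.5 h = 1800 s, V = ΣQ_DR · Δt = 263.0 × 1800 = 4.73 × 10^5 m³.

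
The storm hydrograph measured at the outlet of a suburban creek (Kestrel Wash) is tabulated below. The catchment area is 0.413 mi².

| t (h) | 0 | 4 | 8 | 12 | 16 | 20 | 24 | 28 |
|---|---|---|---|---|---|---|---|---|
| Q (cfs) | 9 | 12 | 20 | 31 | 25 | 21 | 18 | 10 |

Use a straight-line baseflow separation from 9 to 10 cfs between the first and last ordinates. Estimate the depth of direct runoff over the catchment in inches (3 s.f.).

Direct runoff: 0.00, 2.86, 10.71, 21.57, 15.43, 11.29, 8.14, 0.00 cfs; ΣQ_DR = 70.00 cfs.
V = ΣQ_DR · Δt = 70.00 × 14400 s = 1.008 × 10^6 ft³.
Over A = 0.413 mi², depth = V / A = 1.05 in.

d ≈ 1.05 in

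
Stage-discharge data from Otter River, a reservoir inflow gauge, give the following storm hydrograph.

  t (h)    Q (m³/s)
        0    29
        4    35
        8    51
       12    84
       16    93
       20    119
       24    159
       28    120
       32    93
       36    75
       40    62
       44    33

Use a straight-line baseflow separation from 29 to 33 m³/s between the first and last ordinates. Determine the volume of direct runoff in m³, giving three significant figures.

V ≈ 8.37 × 10^6 m³

Direct-runoff ordinates (Q − Q_b): 0.00, 5.64, 21.27, 53.91, 62.55, 88.18, 127.82, 88.45, 61.09, 42.73, 29.36, 0.00 m³/s.
ΣQ_DR = 581.0 m³/s.
With Δt = 4 h = 14400 s, V = ΣQ_DR · Δt = 581.0 × 14400 = 8.37 × 10^6 m³.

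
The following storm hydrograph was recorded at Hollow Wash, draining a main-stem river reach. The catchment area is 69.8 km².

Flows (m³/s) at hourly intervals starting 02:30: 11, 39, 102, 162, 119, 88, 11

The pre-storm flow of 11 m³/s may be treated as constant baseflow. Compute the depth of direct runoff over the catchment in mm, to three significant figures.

d ≈ 23.5 mm

Direct runoff: 0.0, 28.0, 91.0, 151.0, 108.0, 77.0, 0.0 m³/s; ΣQ_DR = 455.0 m³/s.
V = ΣQ_DR · Δt = 455.0 × 3600 s = 1.638 × 10^6 m³.
Over A = 69.8 km², depth = V / A = 23.5 mm.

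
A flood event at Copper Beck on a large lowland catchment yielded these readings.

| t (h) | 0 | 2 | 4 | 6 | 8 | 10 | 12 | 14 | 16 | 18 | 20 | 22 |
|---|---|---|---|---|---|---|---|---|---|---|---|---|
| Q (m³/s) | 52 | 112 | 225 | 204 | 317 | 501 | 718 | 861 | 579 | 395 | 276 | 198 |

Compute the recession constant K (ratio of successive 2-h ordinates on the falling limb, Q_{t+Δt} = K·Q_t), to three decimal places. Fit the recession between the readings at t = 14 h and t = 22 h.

K ≈ 0.692

Using the recession-limb readings at t = 14 h and t = 22 h: Q falls from 861 to 198 m³/s over 4 intervals.
K = (Q₂/Q₁)^(1/4) = (198/861)^(1/4) = 0.692.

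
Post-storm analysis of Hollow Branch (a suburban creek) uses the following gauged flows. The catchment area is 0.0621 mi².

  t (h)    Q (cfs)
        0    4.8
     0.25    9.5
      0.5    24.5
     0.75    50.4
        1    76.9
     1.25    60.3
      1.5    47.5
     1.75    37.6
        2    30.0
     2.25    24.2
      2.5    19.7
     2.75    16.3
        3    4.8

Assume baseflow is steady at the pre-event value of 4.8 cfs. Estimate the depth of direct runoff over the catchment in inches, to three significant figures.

d ≈ 2.15 in

Direct runoff: 0.0, 4.7, 19.7, 45.6, 72.1, 55.5, 42.7, 32.8, 25.2, 19.4, 14.9, 11.5, 0.0 cfs; ΣQ_DR = 344.1 cfs.
V = ΣQ_DR · Δt = 344.1 × 900 s = 3.097 × 10^5 ft³.
Over A = 0.0621 mi², depth = V / A = 2.15 in.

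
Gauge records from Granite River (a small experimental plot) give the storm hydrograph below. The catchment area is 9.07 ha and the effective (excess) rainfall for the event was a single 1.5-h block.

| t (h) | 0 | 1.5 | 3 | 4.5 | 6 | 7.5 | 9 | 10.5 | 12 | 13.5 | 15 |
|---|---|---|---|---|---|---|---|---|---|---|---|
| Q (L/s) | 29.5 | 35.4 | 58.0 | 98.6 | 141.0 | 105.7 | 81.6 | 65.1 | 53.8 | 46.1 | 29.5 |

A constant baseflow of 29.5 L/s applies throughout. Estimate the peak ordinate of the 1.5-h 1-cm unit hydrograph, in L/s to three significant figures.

Direct runoff: 0.0, 5.9, 28.5, 69.1, 111.5, 76.2, 52.1, 35.6, 24.3, 16.6, 0.0 L/s; ΣQ_DR = 419.8 L/s, peak = 111.5 L/s.
Runoff depth d = ΣQ_DR·Δt / A = 419.8 × 5400 / (9.07 ha) = 24.99 mm.
The 1-cm UH is the DRH scaled by (10 mm)/d, so U_p = 111.5 × 10/24.99 = 44.6 L/s.

U_p ≈ 44.6 L/s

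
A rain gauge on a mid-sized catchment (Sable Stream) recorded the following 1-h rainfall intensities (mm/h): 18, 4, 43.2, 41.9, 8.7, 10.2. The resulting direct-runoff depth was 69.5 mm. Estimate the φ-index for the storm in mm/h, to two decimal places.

φ ≈ 11.20 mm/h

Only the 3 blocks with intensity above φ contribute runoff: 18, 43.2, 41.9 mm/h.
Σ(I−φ)·Δt = d  ⇒  (18+43.2+41.9 − 3φ)·1 = 69.5
φ = (103.1 − 69.5/1) / 3 = 11.20 mm/h.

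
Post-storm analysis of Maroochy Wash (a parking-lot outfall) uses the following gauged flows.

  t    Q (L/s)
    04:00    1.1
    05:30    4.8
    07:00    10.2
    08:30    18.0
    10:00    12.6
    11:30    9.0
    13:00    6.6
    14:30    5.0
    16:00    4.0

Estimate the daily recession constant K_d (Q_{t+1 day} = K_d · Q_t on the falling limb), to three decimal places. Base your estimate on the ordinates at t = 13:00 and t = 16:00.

Between t = 13:00 and t = 16:00 the flow falls from 6.6 to 4.0 L/s over 2×1.5 h = 3 h.
Per-interval ratio K = (4.0/6.6)^(1/2) = 0.7785; K_d = K^(24/1.5) = 0.018.

K_d ≈ 0.018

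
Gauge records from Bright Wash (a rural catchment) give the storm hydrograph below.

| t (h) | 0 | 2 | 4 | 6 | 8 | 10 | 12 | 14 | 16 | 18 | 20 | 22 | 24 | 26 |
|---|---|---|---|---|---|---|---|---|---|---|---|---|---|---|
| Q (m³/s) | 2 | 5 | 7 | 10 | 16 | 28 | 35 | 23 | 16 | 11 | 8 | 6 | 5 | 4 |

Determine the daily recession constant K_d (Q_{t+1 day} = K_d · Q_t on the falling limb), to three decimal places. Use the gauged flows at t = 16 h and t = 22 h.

K_d ≈ 0.020

Between t = 16 h and t = 22 h the flow falls from 16 to 6 m³/s over 3×2 h = 6 h.
Per-interval ratio K = (6/16)^(1/3) = 0.7211; K_d = K^(24/2) = 0.020.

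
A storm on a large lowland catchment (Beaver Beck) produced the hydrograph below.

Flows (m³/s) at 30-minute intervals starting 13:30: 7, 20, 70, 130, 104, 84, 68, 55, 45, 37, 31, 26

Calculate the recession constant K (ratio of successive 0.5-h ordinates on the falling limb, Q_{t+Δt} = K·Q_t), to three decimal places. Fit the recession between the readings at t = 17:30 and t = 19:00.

K ≈ 0.833

Using the recession-limb readings at t = 17:30 and t = 19:00: Q falls from 45 to 26 m³/s over 3 intervals.
K = (Q₂/Q₁)^(1/3) = (26/45)^(1/3) = 0.833.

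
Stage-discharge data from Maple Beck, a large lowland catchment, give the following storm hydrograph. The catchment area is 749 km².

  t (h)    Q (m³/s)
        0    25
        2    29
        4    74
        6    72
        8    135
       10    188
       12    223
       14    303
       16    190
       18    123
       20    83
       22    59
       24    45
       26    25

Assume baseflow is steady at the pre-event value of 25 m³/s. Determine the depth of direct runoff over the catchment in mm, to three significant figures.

d ≈ 11.8 mm

Direct runoff: 0.0, 4.0, 49.0, 47.0, 110.0, 163.0, 198.0, 278.0, 165.0, 98.0, 58.0, 34.0, 20.0, 0.0 m³/s; ΣQ_DR = 1224 m³/s.
V = ΣQ_DR · Δt = 1224 × 7200 s = 8.813 × 10^6 m³.
Over A = 749 km², depth = V / A = 11.8 mm.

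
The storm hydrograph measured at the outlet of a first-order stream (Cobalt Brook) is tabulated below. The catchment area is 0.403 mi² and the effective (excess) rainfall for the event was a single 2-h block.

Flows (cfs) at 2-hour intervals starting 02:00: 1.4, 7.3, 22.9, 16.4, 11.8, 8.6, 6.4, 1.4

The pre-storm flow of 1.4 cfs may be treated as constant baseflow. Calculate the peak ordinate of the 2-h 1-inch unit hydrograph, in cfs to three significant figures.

Direct runoff: 0.0, 5.9, 21.5, 15.0, 10.4, 7.2, 5.0, 0.0 cfs; ΣQ_DR = 65.00 cfs, peak = 21.5 cfs.
Runoff depth d = ΣQ_DR·Δt / A = 65.00 × 7200 / (0.403 mi²) = 0.4999 in.
The 1-inch UH is the DRH scaled by (1 in)/d, so U_p = 21.5 × 1/0.4999 = 43.0 cfs.

U_p ≈ 43.0 cfs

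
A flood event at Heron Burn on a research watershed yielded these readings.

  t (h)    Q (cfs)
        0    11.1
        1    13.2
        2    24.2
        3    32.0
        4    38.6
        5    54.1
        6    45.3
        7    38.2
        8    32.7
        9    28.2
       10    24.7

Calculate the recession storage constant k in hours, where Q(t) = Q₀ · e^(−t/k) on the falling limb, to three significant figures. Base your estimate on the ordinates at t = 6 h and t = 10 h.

k ≈ 6.60 h

On the falling limb, Q drops from 45.3 to 24.7 cfs between t = 6 h and t = 10 h (Δt = 4 h).
k = −Δt / ln(Q₂/Q₁) = −4 / ln(24.7/45.3) = 6.60 h.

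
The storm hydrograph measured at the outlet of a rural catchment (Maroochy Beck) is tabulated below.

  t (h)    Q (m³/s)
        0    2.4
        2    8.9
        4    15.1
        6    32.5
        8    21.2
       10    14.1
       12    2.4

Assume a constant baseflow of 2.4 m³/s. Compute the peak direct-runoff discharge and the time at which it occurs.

Q_p = 30.1 m³/s at t = 6 h

Subtracting baseflow gives direct-runoff ordinates: 0.0, 6.5, 12.7, 30.1, 18.8, 11.7, 0.0 m³/s.
The maximum is 30.1 m³/s, occurring at the reading for t = 6 h.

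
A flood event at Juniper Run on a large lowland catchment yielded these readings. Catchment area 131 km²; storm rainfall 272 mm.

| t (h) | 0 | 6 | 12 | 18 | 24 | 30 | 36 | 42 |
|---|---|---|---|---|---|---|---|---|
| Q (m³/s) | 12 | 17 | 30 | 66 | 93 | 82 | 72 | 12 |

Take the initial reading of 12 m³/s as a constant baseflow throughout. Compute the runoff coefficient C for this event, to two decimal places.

C ≈ 0.17

ΣQ_DR = 288.0 m³/s; V = ΣQ_DR·Δt = 6.221 × 10^6 m³.
Runoff depth d = V / A = 47.49 mm.
C = d / P = 47.49 / 272 = 0.17.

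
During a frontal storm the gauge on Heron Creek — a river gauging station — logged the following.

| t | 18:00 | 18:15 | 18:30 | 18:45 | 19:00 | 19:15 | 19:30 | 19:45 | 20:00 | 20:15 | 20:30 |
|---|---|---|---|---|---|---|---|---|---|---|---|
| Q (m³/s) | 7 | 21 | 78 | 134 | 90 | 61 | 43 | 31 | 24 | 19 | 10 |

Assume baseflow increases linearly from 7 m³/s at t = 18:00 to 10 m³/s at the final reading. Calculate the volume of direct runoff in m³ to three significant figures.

V ≈ 3.82 × 10^5 m³

Direct-runoff ordinates (Q − Q_b): 0.00, 13.70, 70.40, 126.10, 81.80, 52.50, 34.20, 21.90, 14.60, 9.30, 0.00 m³/s.
ΣQ_DR = 424.5 m³/s.
With Δt = 0.25 h = 900 s, V = ΣQ_DR · Δt = 424.5 × 900 = 3.82 × 10^5 m³.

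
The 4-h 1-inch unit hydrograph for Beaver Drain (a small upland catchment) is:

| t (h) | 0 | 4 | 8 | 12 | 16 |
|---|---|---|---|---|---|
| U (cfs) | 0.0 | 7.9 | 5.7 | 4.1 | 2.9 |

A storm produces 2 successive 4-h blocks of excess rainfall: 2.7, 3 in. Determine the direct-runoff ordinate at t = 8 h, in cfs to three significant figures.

Q ≈ 39.1 cfs

By discrete convolution, Q_j = Σ (P_i / 1 in) · U_{j−i}.
At t = 8 h (j=2): Q = (2.7/1)·5.7 + (3/1)·7.9 = 39.1 cfs.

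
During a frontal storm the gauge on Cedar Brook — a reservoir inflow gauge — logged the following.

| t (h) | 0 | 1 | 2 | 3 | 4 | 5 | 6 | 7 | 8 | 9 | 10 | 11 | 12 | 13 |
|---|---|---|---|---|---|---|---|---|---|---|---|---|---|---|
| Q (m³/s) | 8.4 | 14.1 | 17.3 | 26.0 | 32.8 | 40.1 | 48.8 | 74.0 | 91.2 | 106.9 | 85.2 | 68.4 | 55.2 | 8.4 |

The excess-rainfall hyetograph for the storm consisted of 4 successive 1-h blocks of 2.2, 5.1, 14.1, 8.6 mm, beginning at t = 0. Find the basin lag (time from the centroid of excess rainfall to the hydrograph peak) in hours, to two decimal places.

t_L ≈ 6.53 h

Centroid of excess rainfall: t_c = Σ P_i·t̄_i / ΣP_i = 2.4700 h (block centres at 0.5, 1.5, 2.5, 3.5 h).
Hydrograph peak occurs at t = 9 h, so basin lag t_L = 9 − 2.4700 = 6.53 h.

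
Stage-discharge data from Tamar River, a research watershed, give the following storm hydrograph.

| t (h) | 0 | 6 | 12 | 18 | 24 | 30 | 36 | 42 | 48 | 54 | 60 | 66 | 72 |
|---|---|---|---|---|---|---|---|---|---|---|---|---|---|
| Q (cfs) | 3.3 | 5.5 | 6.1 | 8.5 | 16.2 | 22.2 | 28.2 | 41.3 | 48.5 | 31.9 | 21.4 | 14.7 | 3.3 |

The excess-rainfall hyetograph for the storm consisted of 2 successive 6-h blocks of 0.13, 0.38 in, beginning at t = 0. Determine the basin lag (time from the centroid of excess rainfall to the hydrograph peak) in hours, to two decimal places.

t_L ≈ 40.53 h

Centroid of excess rainfall: t_c = Σ P_i·t̄_i / ΣP_i = 7.4706 h (block centres at 3, 9 h).
Hydrograph peak occurs at t = 48 h, so basin lag t_L = 48 − 7.4706 = 40.53 h.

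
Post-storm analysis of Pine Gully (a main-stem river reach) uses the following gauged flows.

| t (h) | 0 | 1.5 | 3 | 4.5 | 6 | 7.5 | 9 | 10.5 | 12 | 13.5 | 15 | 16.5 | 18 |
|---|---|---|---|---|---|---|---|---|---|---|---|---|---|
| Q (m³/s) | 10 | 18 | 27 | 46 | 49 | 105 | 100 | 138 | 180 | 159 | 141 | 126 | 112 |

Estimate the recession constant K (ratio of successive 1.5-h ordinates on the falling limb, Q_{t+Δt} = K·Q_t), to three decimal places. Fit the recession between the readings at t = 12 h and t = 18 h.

Using the recession-limb readings at t = 12 h and t = 18 h: Q falls from 180 to 112 m³/s over 4 intervals.
K = (Q₂/Q₁)^(1/4) = (112/180)^(1/4) = 0.888.

K ≈ 0.888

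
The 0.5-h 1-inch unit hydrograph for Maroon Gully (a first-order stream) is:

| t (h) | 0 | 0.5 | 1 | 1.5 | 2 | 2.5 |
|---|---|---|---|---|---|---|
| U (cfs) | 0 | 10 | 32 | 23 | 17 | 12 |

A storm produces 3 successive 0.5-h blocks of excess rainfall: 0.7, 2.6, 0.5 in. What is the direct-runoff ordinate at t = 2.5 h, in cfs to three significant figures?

Q ≈ 64.1 cfs

By discrete convolution, Q_j = Σ (P_i / 1 in) · U_{j−i}.
At t = 2.5 h (j=5): Q = (0.7/1)·12 + (2.6/1)·17 + (0.5/1)·23 = 64.1 cfs.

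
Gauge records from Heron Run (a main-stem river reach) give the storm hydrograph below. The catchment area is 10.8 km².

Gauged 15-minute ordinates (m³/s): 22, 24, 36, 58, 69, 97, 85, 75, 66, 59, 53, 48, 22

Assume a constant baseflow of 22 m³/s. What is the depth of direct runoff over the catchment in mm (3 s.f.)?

Direct runoff: 0.0, 2.0, 14.0, 36.0, 47.0, 75.0, 63.0, 53.0, 44.0, 37.0, 31.0, 26.0, 0.0 m³/s; ΣQ_DR = 428.0 m³/s.
V = ΣQ_DR · Δt = 428.0 × 900 s = 3.852 × 10^5 m³.
Over A = 10.8 km², depth = V / A = 35.7 mm.

d ≈ 35.7 mm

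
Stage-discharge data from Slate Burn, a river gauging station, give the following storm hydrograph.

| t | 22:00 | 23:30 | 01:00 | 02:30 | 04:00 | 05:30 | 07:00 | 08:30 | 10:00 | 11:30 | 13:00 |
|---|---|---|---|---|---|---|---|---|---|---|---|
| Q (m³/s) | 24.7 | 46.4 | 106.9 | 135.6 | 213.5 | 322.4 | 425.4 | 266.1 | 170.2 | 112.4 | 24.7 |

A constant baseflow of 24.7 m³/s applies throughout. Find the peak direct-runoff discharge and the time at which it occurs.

Q_p = 400.7 m³/s at t = 07:00

Subtracting baseflow gives direct-runoff ordinates: 0.0, 21.7, 82.2, 110.9, 188.8, 297.7, 400.7, 241.4, 145.5, 87.7, 0.0 m³/s.
The maximum is 400.7 m³/s, occurring at the reading for t = 07:00.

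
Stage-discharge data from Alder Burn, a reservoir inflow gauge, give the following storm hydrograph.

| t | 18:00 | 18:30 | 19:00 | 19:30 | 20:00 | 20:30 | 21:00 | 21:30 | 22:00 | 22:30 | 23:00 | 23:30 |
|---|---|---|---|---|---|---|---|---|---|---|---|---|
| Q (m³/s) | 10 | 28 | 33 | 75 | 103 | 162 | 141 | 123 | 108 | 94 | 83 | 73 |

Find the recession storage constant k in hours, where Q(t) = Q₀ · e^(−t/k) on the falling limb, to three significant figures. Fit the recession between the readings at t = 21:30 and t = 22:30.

k ≈ 3.72 h

On the falling limb, Q drops from 123 to 94 m³/s between t = 21:30 and t = 22:30 (Δt = 1 h).
k = −Δt / ln(Q₂/Q₁) = −1 / ln(94/123) = 3.72 h.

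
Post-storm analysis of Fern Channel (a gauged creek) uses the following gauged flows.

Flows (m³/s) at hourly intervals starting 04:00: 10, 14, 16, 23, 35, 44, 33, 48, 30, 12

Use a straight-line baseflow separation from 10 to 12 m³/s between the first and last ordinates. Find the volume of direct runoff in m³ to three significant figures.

V ≈ 5.58 × 10^5 m³

Direct-runoff ordinates (Q − Q_b): 0.00, 3.78, 5.56, 12.33, 24.11, 32.89, 21.67, 36.44, 18.22, 0.00 m³/s.
ΣQ_DR = 155.0 m³/s.
With Δt = 1 h = 3600 s, V = ΣQ_DR · Δt = 155.0 × 3600 = 5.58 × 10^5 m³.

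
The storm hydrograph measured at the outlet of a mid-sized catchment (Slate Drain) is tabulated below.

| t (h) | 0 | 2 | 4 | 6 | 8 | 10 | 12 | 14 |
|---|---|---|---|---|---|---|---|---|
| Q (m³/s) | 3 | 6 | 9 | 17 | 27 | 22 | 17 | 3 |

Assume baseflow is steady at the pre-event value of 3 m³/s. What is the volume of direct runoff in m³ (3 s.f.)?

V ≈ 5.76 × 10^5 m³

Direct-runoff ordinates (Q − Q_b): 0.0, 3.0, 6.0, 14.0, 24.0, 19.0, 14.0, 0.0 m³/s.
ΣQ_DR = 80.00 m³/s.
With Δt = 2 h = 7200 s, V = ΣQ_DR · Δt = 80.00 × 7200 = 5.76 × 10^5 m³.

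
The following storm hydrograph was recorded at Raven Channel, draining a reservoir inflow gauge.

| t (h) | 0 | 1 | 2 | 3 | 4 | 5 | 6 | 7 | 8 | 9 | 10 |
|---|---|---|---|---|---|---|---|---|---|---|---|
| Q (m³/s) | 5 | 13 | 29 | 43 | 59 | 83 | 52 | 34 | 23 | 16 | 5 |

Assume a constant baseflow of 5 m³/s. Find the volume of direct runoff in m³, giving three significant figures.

Direct-runoff ordinates (Q − Q_b): 0.0, 8.0, 24.0, 38.0, 54.0, 78.0, 47.0, 29.0, 18.0, 11.0, 0.0 m³/s.
ΣQ_DR = 307.0 m³/s.
With Δt = 1 h = 3600 s, V = ΣQ_DR · Δt = 307.0 × 3600 = 1.11 × 10^6 m³.

V ≈ 1.11 × 10^6 m³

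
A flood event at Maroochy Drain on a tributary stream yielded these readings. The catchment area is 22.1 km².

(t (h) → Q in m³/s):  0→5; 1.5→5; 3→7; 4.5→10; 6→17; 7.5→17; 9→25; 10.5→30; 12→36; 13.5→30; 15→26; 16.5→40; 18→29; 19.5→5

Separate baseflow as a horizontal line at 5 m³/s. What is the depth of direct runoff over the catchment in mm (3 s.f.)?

d ≈ 51.8 mm

Direct runoff: 0.0, 0.0, 2.0, 5.0, 12.0, 12.0, 20.0, 25.0, 31.0, 25.0, 21.0, 35.0, 24.0, 0.0 m³/s; ΣQ_DR = 212.0 m³/s.
V = ΣQ_DR · Δt = 212.0 × 5400 s = 1.145 × 10^6 m³.
Over A = 22.1 km², depth = V / A = 51.8 mm.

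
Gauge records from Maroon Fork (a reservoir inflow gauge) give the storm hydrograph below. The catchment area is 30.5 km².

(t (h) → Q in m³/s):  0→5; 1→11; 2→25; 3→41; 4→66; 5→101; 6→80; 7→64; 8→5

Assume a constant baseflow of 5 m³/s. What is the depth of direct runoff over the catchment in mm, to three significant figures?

d ≈ 41.7 mm

Direct runoff: 0.0, 6.0, 20.0, 36.0, 61.0, 96.0, 75.0, 59.0, 0.0 m³/s; ΣQ_DR = 353.0 m³/s.
V = ΣQ_DR · Δt = 353.0 × 3600 s = 1.271 × 10^6 m³.
Over A = 30.5 km², depth = V / A = 41.7 mm.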